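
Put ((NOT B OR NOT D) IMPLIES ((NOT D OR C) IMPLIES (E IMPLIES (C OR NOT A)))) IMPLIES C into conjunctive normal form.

((NOT B OR NOT D) IMPLIES ((NOT D OR C) IMPLIES (E IMPLIES (C OR NOT A)))) IMPLIES C
≡ NOT ((NOT B OR NOT D) IMPLIES ((NOT D OR C) IMPLIES (E IMPLIES (C OR NOT A)))) OR C
≡ NOT (NOT (NOT B OR NOT D) OR ((NOT D OR C) IMPLIES (E IMPLIES (C OR NOT A)))) OR C
≡ NOT (NOT (NOT B OR NOT D) OR NOT (NOT D OR C) OR (E IMPLIES (C OR NOT A))) OR C
≡ NOT (NOT (NOT B OR NOT D) OR NOT (NOT D OR C) OR NOT E OR C OR NOT A) OR C
≡ (NOT NOT (NOT B OR NOT D) AND NOT NOT (NOT D OR C) AND NOT NOT E AND NOT C AND NOT NOT A) OR C
≡ ((NOT B OR NOT D) AND NOT NOT (NOT D OR C) AND NOT NOT E AND NOT C AND NOT NOT A) OR C
≡ ((NOT B OR NOT D) AND (NOT D OR C) AND NOT NOT E AND NOT C AND NOT NOT A) OR C
≡ ((NOT B OR NOT D) AND (NOT D OR C) AND E AND NOT C AND NOT NOT A) OR C
≡ ((NOT B OR NOT D) AND (NOT D OR C) AND E AND NOT C AND A) OR C
≡ (NOT B OR NOT D OR C) AND (NOT D OR C OR C) AND (E OR C) AND (NOT C OR C) AND (A OR C)
≡ (NOT D OR C) AND (E OR C) AND (A OR C)

(NOT D OR C) AND (E OR C) AND (A OR C)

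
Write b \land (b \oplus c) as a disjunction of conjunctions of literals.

b \land \lnot c

b \land (b \oplus c)
≡ b \land ((b \land \lnot c) \lor (\lnot b \land c))
≡ (b \land b \land \lnot c) \lor (b \land \lnot b \land c)
≡ b \land \lnot c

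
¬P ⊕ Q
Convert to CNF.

¬P ⊕ Q
≡ (¬P ∨ Q) ∧ ¬(¬P ∧ Q)
≡ (¬P ∨ Q) ∧ (¬¬P ∨ ¬Q)
≡ (¬P ∨ Q) ∧ (P ∨ ¬Q)

(¬P ∨ Q) ∧ (P ∨ ¬Q)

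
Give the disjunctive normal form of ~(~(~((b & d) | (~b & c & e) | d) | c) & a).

(~d & b) | (~d & ~c) | (~d & ~e) | c | ~a

~(~(~((b & d) | (~b & c & e) | d) | c) & a)
⇔ ~~(~((b & d) | (~b & c & e) | d) | c) | ~a   — De Morgan
⇔ ~((b & d) | (~b & c & e) | d) | c | ~a   — double negation
⇔ (~(b & d) & ~(~b & c & e) & ~d) | c | ~a   — De Morgan
⇔ ((~b | ~d) & ~(~b & c & e) & ~d) | c | ~a   — De Morgan
⇔ ((~b | ~d) & (~~b | ~c | ~e) & ~d) | c | ~a   — De Morgan
⇔ ((~b | ~d) & (b | ~c | ~e) & ~d) | c | ~a   — double negation
⇔ (~b & b & ~d) | (~b & ~c & ~d) | (~b & ~e & ~d) | (~d & b & ~d) | (~d & ~c & ~d) | (~d & ~e & ~d) | c | ~a   — distribute & over |
⇔ (~d & b) | (~d & ~c) | (~d & ~e) | c | ~a   — simplify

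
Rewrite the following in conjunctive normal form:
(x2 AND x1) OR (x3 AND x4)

(x2 OR x3) AND (x2 OR x4) AND (x1 OR x3) AND (x1 OR x4)

(x2 AND x1) OR (x3 AND x4)
⇔ (x2 OR x3) AND (x2 OR x4) AND (x1 OR x3) AND (x1 OR x4)   [distribute OR over AND]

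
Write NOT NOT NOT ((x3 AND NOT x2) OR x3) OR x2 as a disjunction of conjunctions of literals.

NOT NOT NOT ((x3 AND NOT x2) OR x3) OR x2
= NOT ((x3 AND NOT x2) OR x3) OR x2   [double negation]
= (NOT (x3 AND NOT x2) AND NOT x3) OR x2   [De Morgan]
= ((NOT x3 OR NOT NOT x2) AND NOT x3) OR x2   [De Morgan]
= ((NOT x3 OR x2) AND NOT x3) OR x2   [double negation]
= (NOT x3 AND NOT x3) OR (x2 AND NOT x3) OR x2   [distribute AND over OR]
= NOT x3 OR x2   [simplify]

NOT x3 OR x2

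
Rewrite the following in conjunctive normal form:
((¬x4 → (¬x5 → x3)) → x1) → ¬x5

¬x1 ∨ ¬x5

((¬x4 → (¬x5 → x3)) → x1) → ¬x5
= ¬((¬x4 → (¬x5 → x3)) → x1) ∨ ¬x5   [eliminate →]
= ¬(¬(¬x4 → (¬x5 → x3)) ∨ x1) ∨ ¬x5   [eliminate →]
= ¬(¬(¬¬x4 ∨ (¬x5 → x3)) ∨ x1) ∨ ¬x5   [eliminate →]
= ¬(¬(¬¬x4 ∨ ¬¬x5 ∨ x3) ∨ x1) ∨ ¬x5   [eliminate →]
= (¬¬(¬¬x4 ∨ ¬¬x5 ∨ x3) ∧ ¬x1) ∨ ¬x5   [De Morgan]
= ((¬¬x4 ∨ ¬¬x5 ∨ x3) ∧ ¬x1) ∨ ¬x5   [double negation]
= ((x4 ∨ ¬¬x5 ∨ x3) ∧ ¬x1) ∨ ¬x5   [double negation]
= ((x4 ∨ x5 ∨ x3) ∧ ¬x1) ∨ ¬x5   [double negation]
= (x4 ∨ x5 ∨ x3 ∨ ¬x5) ∧ (¬x1 ∨ ¬x5)   [distribute ∨ over ∧]
= ¬x1 ∨ ¬x5   [simplify]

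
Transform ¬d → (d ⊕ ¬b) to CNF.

¬d → (d ⊕ ¬b)
⇔ ¬¬d ∨ (d ⊕ ¬b)   [eliminate →]
⇔ ¬¬d ∨ ((d ∨ ¬b) ∧ ¬(d ∧ ¬b))   [expand ⊕]
⇔ d ∨ ((d ∨ ¬b) ∧ ¬(d ∧ ¬b))   [double negation]
⇔ d ∨ ((d ∨ ¬b) ∧ (¬d ∨ ¬¬b))   [De Morgan]
⇔ d ∨ ((d ∨ ¬b) ∧ (¬d ∨ b))   [double negation]
⇔ (d ∨ d ∨ ¬b) ∧ (d ∨ ¬d ∨ b)   [distribute ∨ over ∧]
⇔ d ∨ ¬b   [simplify]

d ∨ ¬b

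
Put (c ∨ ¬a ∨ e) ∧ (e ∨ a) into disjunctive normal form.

c ∧ a ∨ e

(c ∨ ¬a ∨ e) ∧ (e ∨ a)
≡ c ∧ e ∨ c ∧ a ∨ ¬a ∧ e ∨ ¬a ∧ a ∨ e ∧ e ∨ e ∧ a   (distribute ∧ over ∨)
≡ c ∧ a ∨ e   (simplify)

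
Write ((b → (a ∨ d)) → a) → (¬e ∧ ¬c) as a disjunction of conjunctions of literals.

(¬b ∧ ¬a) ∨ (d ∧ ¬a) ∨ (¬e ∧ ¬c)

((b → (a ∨ d)) → a) → (¬e ∧ ¬c)
≡ ¬((b → (a ∨ d)) → a) ∨ (¬e ∧ ¬c)   [eliminate →]
≡ ¬(¬(b → (a ∨ d)) ∨ a) ∨ (¬e ∧ ¬c)   [eliminate →]
≡ ¬(¬(¬b ∨ a ∨ d) ∨ a) ∨ (¬e ∧ ¬c)   [eliminate →]
≡ (¬¬(¬b ∨ a ∨ d) ∧ ¬a) ∨ (¬e ∧ ¬c)   [De Morgan]
≡ ((¬b ∨ a ∨ d) ∧ ¬a) ∨ (¬e ∧ ¬c)   [double negation]
≡ (¬b ∧ ¬a) ∨ (a ∧ ¬a) ∨ (d ∧ ¬a) ∨ (¬e ∧ ¬c)   [distribute ∧ over ∨]
≡ (¬b ∧ ¬a) ∨ (d ∧ ¬a) ∨ (¬e ∧ ¬c)   [simplify]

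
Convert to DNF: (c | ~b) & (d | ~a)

(c & d) | (c & ~a) | (~b & d) | (~b & ~a)

(c | ~b) & (d | ~a)
⇔ (c & d) | (c & ~a) | (~b & d) | (~b & ~a)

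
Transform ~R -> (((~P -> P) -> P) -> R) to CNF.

~R -> (((~P -> P) -> P) -> R)
⇔ ~~R | (((~P -> P) -> P) -> R)   — eliminate ->
⇔ ~~R | ~((~P -> P) -> P) | R   — eliminate ->
⇔ ~~R | ~(~(~P -> P) | P) | R   — eliminate ->
⇔ ~~R | ~(~(~~P | P) | P) | R   — eliminate ->
⇔ R | ~(~(~~P | P) | P) | R   — double negation
⇔ R | (~~(~~P | P) & ~P) | R   — De Morgan
⇔ R | ((~~P | P) & ~P) | R   — double negation
⇔ R | ((P | P) & ~P) | R   — double negation
⇔ (R | P | P | R) & (R | ~P | R)   — distribute | over &
⇔ (R | P) & (R | ~P)   — simplify

(R | P) & (R | ~P)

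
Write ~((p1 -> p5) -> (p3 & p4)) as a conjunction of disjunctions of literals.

(~p1 | p5) & (~p3 | ~p4)

~((p1 -> p5) -> (p3 & p4))
≡ ~(~(p1 -> p5) | (p3 & p4))
≡ ~(~(~p1 | p5) | (p3 & p4))
≡ ~~(~p1 | p5) & ~(p3 & p4)
≡ (~p1 | p5) & ~(p3 & p4)
≡ (~p1 | p5) & (~p3 | ~p4)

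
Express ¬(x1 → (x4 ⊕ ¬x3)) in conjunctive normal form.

x1 ∧ (¬x4 ∨ ¬x3) ∧ (x3 ∨ x4)

¬(x1 → (x4 ⊕ ¬x3))
≡ ¬(¬x1 ∨ (x4 ⊕ ¬x3))   [eliminate →]
≡ ¬(¬x1 ∨ ((x4 ∨ ¬x3) ∧ ¬(x4 ∧ ¬x3)))   [expand ⊕]
≡ ¬¬x1 ∧ ¬((x4 ∨ ¬x3) ∧ ¬(x4 ∧ ¬x3))   [De Morgan]
≡ x1 ∧ ¬((x4 ∨ ¬x3) ∧ ¬(x4 ∧ ¬x3))   [double negation]
≡ x1 ∧ (¬(x4 ∨ ¬x3) ∨ ¬¬(x4 ∧ ¬x3))   [De Morgan]
≡ x1 ∧ ((¬x4 ∧ ¬¬x3) ∨ ¬¬(x4 ∧ ¬x3))   [De Morgan]
≡ x1 ∧ ((¬x4 ∧ x3) ∨ ¬¬(x4 ∧ ¬x3))   [double negation]
≡ x1 ∧ ((¬x4 ∧ x3) ∨ (x4 ∧ ¬x3))   [double negation]
≡ x1 ∧ (¬x4 ∨ x4) ∧ (¬x4 ∨ ¬x3) ∧ (x3 ∨ x4) ∧ (x3 ∨ ¬x3)   [distribute ∨ over ∧]
≡ x1 ∧ (¬x4 ∨ ¬x3) ∧ (x3 ∨ x4)   [simplify]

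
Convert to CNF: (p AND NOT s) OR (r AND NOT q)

(p AND NOT s) OR (r AND NOT q)
≡ (p OR r) AND (p OR NOT q) AND (NOT s OR r) AND (NOT s OR NOT q)   [distribute OR over AND]

(p OR r) AND (p OR NOT q) AND (NOT s OR r) AND (NOT s OR NOT q)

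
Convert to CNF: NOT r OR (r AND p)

NOT r OR p

NOT r OR (r AND p)
⇔ (NOT r OR r) AND (NOT r OR p)   — distribute OR over AND
⇔ NOT r OR p   — simplify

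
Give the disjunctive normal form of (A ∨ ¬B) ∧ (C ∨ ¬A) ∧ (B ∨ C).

(A ∨ ¬B) ∧ (C ∨ ¬A) ∧ (B ∨ C)
≡ (A ∧ C ∧ B) ∨ (A ∧ C ∧ C) ∨ (A ∧ ¬A ∧ B) ∨ (A ∧ ¬A ∧ C) ∨ (¬B ∧ C ∧ B) ∨ (¬B ∧ C ∧ C) ∨ (¬B ∧ ¬A ∧ B) ∨ (¬B ∧ ¬A ∧ C)   [distribute ∧ over ∨]
≡ (A ∧ C) ∨ (¬B ∧ C)   [simplify]

(A ∧ C) ∨ (¬B ∧ C)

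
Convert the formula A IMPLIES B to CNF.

A IMPLIES B
≡ NOT A OR B

NOT A OR B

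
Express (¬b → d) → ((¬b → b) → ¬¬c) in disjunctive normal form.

¬b ∨ c

(¬b → d) → ((¬b → b) → ¬¬c)
≡ ¬(¬b → d) ∨ ((¬b → b) → ¬¬c)
≡ ¬(¬¬b ∨ d) ∨ ((¬b → b) → ¬¬c)
≡ ¬(¬¬b ∨ d) ∨ ¬(¬b → b) ∨ ¬¬c
≡ ¬(¬¬b ∨ d) ∨ ¬(¬¬b ∨ b) ∨ ¬¬c
≡ (¬¬¬b ∧ ¬d) ∨ ¬(¬¬b ∨ b) ∨ ¬¬c
≡ (¬b ∧ ¬d) ∨ ¬(¬¬b ∨ b) ∨ ¬¬c
≡ (¬b ∧ ¬d) ∨ (¬¬¬b ∧ ¬b) ∨ ¬¬c
≡ (¬b ∧ ¬d) ∨ (¬b ∧ ¬b) ∨ ¬¬c
≡ (¬b ∧ ¬d) ∨ (¬b ∧ ¬b) ∨ c
≡ ¬b ∨ c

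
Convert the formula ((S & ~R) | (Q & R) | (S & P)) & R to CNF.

((S & ~R) | (Q & R) | (S & P)) & R
≡ (S | Q | S) & (S | Q | P) & (S | R | S) & (S | R | P) & (~R | Q | S) & (~R | Q | P) & (~R | R | S) & (~R | R | P) & R   — distribute | over &
≡ (S | Q) & (~R | Q | P) & R   — simplify

(S | Q) & (~R | Q | P) & R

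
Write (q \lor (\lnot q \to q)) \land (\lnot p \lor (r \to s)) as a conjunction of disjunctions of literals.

q \land (\lnot p \lor \lnot r \lor s)

(q \lor (\lnot q \to q)) \land (\lnot p \lor (r \to s))
≡ (q \lor \lnot \lnot q \lor q) \land (\lnot p \lor (r \to s))   [eliminate \to]
≡ (q \lor \lnot \lnot q \lor q) \land (\lnot p \lor \lnot r \lor s)   [eliminate \to]
≡ (q \lor q \lor q) \land (\lnot p \lor \lnot r \lor s)   [double negation]
≡ q \land (\lnot p \lor \lnot r \lor s)   [simplify]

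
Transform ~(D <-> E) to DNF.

~(D <-> E)
≡ ~((D -> E) & (E -> D))   [eliminate <->]
≡ ~((~D | E) & (E -> D))   [eliminate ->]
≡ ~((~D | E) & (~E | D))   [eliminate ->]
≡ ~(~D | E) | ~(~E | D)   [De Morgan]
≡ (~~D & ~E) | ~(~E | D)   [De Morgan]
≡ (D & ~E) | ~(~E | D)   [double negation]
≡ (D & ~E) | (~~E & ~D)   [De Morgan]
≡ (D & ~E) | (E & ~D)   [double negation]

(D & ~E) | (E & ~D)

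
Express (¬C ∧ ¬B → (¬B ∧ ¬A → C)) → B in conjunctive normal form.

(¬C ∧ ¬B → (¬B ∧ ¬A → C)) → B
≡ ¬(¬C ∧ ¬B → (¬B ∧ ¬A → C)) ∨ B   [eliminate →]
≡ ¬(¬(¬C ∧ ¬B) ∨ (¬B ∧ ¬A → C)) ∨ B   [eliminate →]
≡ ¬(¬(¬C ∧ ¬B) ∨ ¬(¬B ∧ ¬A) ∨ C) ∨ B   [eliminate →]
≡ ¬¬(¬C ∧ ¬B) ∧ ¬¬(¬B ∧ ¬A) ∧ ¬C ∨ B   [De Morgan]
≡ ¬C ∧ ¬B ∧ ¬¬(¬B ∧ ¬A) ∧ ¬C ∨ B   [double negation]
≡ ¬C ∧ ¬B ∧ ¬B ∧ ¬A ∧ ¬C ∨ B   [double negation]
≡ (¬C ∨ B) ∧ (¬B ∨ B) ∧ (¬B ∨ B) ∧ (¬A ∨ B) ∧ (¬C ∨ B)   [distribute ∨ over ∧]
≡ (¬C ∨ B) ∧ (¬A ∨ B)   [simplify]

(¬C ∨ B) ∧ (¬A ∨ B)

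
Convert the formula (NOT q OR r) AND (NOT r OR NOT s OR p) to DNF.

(NOT q OR r) AND (NOT r OR NOT s OR p)
= (NOT q AND NOT r) OR (NOT q AND NOT s) OR (NOT q AND p) OR (r AND NOT r) OR (r AND NOT s) OR (r AND p)   [distribute AND over OR]
= (NOT q AND NOT r) OR (NOT q AND NOT s) OR (NOT q AND p) OR (r AND NOT s) OR (r AND p)   [simplify]

(NOT q AND NOT r) OR (NOT q AND NOT s) OR (NOT q AND p) OR (r AND NOT s) OR (r AND p)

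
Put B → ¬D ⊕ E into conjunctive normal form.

(¬B ∨ ¬D ∨ E) ∧ (¬B ∨ D ∨ ¬E)

B → ¬D ⊕ E
⇔ ¬B ∨ (¬D ⊕ E)   — eliminate →
⇔ ¬B ∨ (¬D ∨ E) ∧ ¬(¬D ∧ E)   — expand ⊕
⇔ ¬B ∨ (¬D ∨ E) ∧ (¬¬D ∨ ¬E)   — De Morgan
⇔ ¬B ∨ (¬D ∨ E) ∧ (D ∨ ¬E)   — double negation
⇔ (¬B ∨ ¬D ∨ E) ∧ (¬B ∨ D ∨ ¬E)   — distribute ∨ over ∧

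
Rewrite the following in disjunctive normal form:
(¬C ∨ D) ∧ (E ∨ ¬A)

(¬C ∧ E) ∨ (¬C ∧ ¬A) ∨ (D ∧ E) ∨ (D ∧ ¬A)

(¬C ∨ D) ∧ (E ∨ ¬A)
≡ (¬C ∧ E) ∨ (¬C ∧ ¬A) ∨ (D ∧ E) ∨ (D ∧ ¬A)   (distribute ∧ over ∨)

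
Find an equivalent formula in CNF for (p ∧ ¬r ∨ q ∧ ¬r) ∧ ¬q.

(p ∨ q) ∧ ¬r ∧ ¬q

(p ∧ ¬r ∨ q ∧ ¬r) ∧ ¬q
= (p ∨ q) ∧ (p ∨ ¬r) ∧ (¬r ∨ q) ∧ (¬r ∨ ¬r) ∧ ¬q   [distribute ∨ over ∧]
= (p ∨ q) ∧ ¬r ∧ ¬q   [simplify]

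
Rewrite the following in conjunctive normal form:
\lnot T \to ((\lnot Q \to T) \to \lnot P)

T \lor \lnot Q \lor \lnot P

\lnot T \to ((\lnot Q \to T) \to \lnot P)
⇔ \lnot \lnot T \lor ((\lnot Q \to T) \to \lnot P)   [eliminate \to]
⇔ \lnot \lnot T \lor \lnot (\lnot Q \to T) \lor \lnot P   [eliminate \to]
⇔ \lnot \lnot T \lor \lnot (\lnot \lnot Q \lor T) \lor \lnot P   [eliminate \to]
⇔ T \lor \lnot (\lnot \lnot Q \lor T) \lor \lnot P   [double negation]
⇔ T \lor (\lnot \lnot \lnot Q \land \lnot T) \lor \lnot P   [De Morgan]
⇔ T \lor (\lnot Q \land \lnot T) \lor \lnot P   [double negation]
⇔ (T \lor \lnot Q \lor \lnot P) \land (T \lor \lnot T \lor \lnot P)   [distribute \lor over \land]
⇔ T \lor \lnot Q \lor \lnot P   [simplify]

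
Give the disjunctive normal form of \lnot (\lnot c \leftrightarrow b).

\lnot c \land \lnot b \lor b \land c

\lnot (\lnot c \leftrightarrow b)
= \lnot ((\lnot c \to b) \land (b \to \lnot c))   (eliminate \leftrightarrow)
= \lnot ((\lnot \lnot c \lor b) \land (b \to \lnot c))   (eliminate \to)
= \lnot ((\lnot \lnot c \lor b) \land (\lnot b \lor \lnot c))   (eliminate \to)
= \lnot (\lnot \lnot c \lor b) \lor \lnot (\lnot b \lor \lnot c)   (De Morgan)
= \lnot \lnot \lnot c \land \lnot b \lor \lnot (\lnot b \lor \lnot c)   (De Morgan)
= \lnot c \land \lnot b \lor \lnot (\lnot b \lor \lnot c)   (double negation)
= \lnot c \land \lnot b \lor \lnot \lnot b \land \lnot \lnot c   (De Morgan)
= \lnot c \land \lnot b \lor b \land \lnot \lnot c   (double negation)
= \lnot c \land \lnot b \lor b \land c   (double negation)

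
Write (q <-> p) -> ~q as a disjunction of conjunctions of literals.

(q & ~p) | ~q

(q <-> p) -> ~q
= ~(q <-> p) | ~q   — eliminate ->
= ~((q -> p) & (p -> q)) | ~q   — eliminate <->
= ~((~q | p) & (p -> q)) | ~q   — eliminate ->
= ~((~q | p) & (~p | q)) | ~q   — eliminate ->
= ~(~q | p) | ~(~p | q) | ~q   — De Morgan
= (~~q & ~p) | ~(~p | q) | ~q   — De Morgan
= (q & ~p) | ~(~p | q) | ~q   — double negation
= (q & ~p) | (~~p & ~q) | ~q   — De Morgan
= (q & ~p) | (p & ~q) | ~q   — double negation
= (q & ~p) | ~q   — simplify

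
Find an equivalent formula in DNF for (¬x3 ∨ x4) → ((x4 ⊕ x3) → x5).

(x3 ∧ ¬x4) ∨ (¬x4 ∧ ¬x3) ∨ (x3 ∧ x4) ∨ x5

(¬x3 ∨ x4) → ((x4 ⊕ x3) → x5)
≡ ¬(¬x3 ∨ x4) ∨ ((x4 ⊕ x3) → x5)   (eliminate →)
≡ ¬(¬x3 ∨ x4) ∨ ¬(x4 ⊕ x3) ∨ x5   (eliminate →)
≡ ¬(¬x3 ∨ x4) ∨ ¬((x4 ∧ ¬x3) ∨ (¬x4 ∧ x3)) ∨ x5   (expand ⊕)
≡ (¬¬x3 ∧ ¬x4) ∨ ¬((x4 ∧ ¬x3) ∨ (¬x4 ∧ x3)) ∨ x5   (De Morgan)
≡ (x3 ∧ ¬x4) ∨ ¬((x4 ∧ ¬x3) ∨ (¬x4 ∧ x3)) ∨ x5   (double negation)
≡ (x3 ∧ ¬x4) ∨ (¬(x4 ∧ ¬x3) ∧ ¬(¬x4 ∧ x3)) ∨ x5   (De Morgan)
≡ (x3 ∧ ¬x4) ∨ ((¬x4 ∨ ¬¬x3) ∧ ¬(¬x4 ∧ x3)) ∨ x5   (De Morgan)
≡ (x3 ∧ ¬x4) ∨ ((¬x4 ∨ x3) ∧ ¬(¬x4 ∧ x3)) ∨ x5   (double negation)
≡ (x3 ∧ ¬x4) ∨ ((¬x4 ∨ x3) ∧ (¬¬x4 ∨ ¬x3)) ∨ x5   (De Morgan)
≡ (x3 ∧ ¬x4) ∨ ((¬x4 ∨ x3) ∧ (x4 ∨ ¬x3)) ∨ x5   (double negation)
≡ (x3 ∧ ¬x4) ∨ (¬x4 ∧ x4) ∨ (¬x4 ∧ ¬x3) ∨ (x3 ∧ x4) ∨ (x3 ∧ ¬x3) ∨ x5   (distribute ∧ over ∨)
≡ (x3 ∧ ¬x4) ∨ (¬x4 ∧ ¬x3) ∨ (x3 ∧ x4) ∨ x5   (simplify)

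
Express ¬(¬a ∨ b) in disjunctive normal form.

a ∧ ¬b

¬(¬a ∨ b)
= ¬¬a ∧ ¬b   [De Morgan]
= a ∧ ¬b   [double negation]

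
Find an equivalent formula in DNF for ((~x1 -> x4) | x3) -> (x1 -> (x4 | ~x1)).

((~x1 -> x4) | x3) -> (x1 -> (x4 | ~x1))
≡ ~((~x1 -> x4) | x3) | (x1 -> (x4 | ~x1))   [eliminate ->]
≡ ~(~~x1 | x4 | x3) | (x1 -> (x4 | ~x1))   [eliminate ->]
≡ ~(~~x1 | x4 | x3) | ~x1 | x4 | ~x1   [eliminate ->]
≡ (~~~x1 & ~x4 & ~x3) | ~x1 | x4 | ~x1   [De Morgan]
≡ (~x1 & ~x4 & ~x3) | ~x1 | x4 | ~x1   [double negation]
≡ ~x1 | x4   [simplify]

~x1 | x4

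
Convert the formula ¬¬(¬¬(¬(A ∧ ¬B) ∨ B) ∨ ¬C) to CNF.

¬¬(¬¬(¬(A ∧ ¬B) ∨ B) ∨ ¬C)
⇔ ¬¬(¬(A ∧ ¬B) ∨ B) ∨ ¬C   (double negation)
⇔ ¬(A ∧ ¬B) ∨ B ∨ ¬C   (double negation)
⇔ ¬A ∨ ¬¬B ∨ B ∨ ¬C   (De Morgan)
⇔ ¬A ∨ B ∨ B ∨ ¬C   (double negation)
⇔ ¬A ∨ B ∨ ¬C   (simplify)

¬A ∨ B ∨ ¬C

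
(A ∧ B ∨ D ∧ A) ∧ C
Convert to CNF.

(A ∧ B ∨ D ∧ A) ∧ C
≡ (A ∨ D) ∧ (A ∨ A) ∧ (B ∨ D) ∧ (B ∨ A) ∧ C   [distribute ∨ over ∧]
≡ A ∧ (B ∨ D) ∧ C   [simplify]

A ∧ (B ∨ D) ∧ C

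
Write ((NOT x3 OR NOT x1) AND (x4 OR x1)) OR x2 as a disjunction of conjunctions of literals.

(NOT x3 AND x4) OR (NOT x3 AND x1) OR (NOT x1 AND x4) OR x2

((NOT x3 OR NOT x1) AND (x4 OR x1)) OR x2
≡ (NOT x3 AND x4) OR (NOT x3 AND x1) OR (NOT x1 AND x4) OR (NOT x1 AND x1) OR x2   — distribute AND over OR
≡ (NOT x3 AND x4) OR (NOT x3 AND x1) OR (NOT x1 AND x4) OR x2   — simplify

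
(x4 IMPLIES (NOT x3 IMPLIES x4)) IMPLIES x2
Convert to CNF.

(x4 OR x2) AND (NOT x3 OR x2) AND (NOT x4 OR x2)

(x4 IMPLIES (NOT x3 IMPLIES x4)) IMPLIES x2
≡ NOT (x4 IMPLIES (NOT x3 IMPLIES x4)) OR x2   — eliminate IMPLIES
≡ NOT (NOT x4 OR (NOT x3 IMPLIES x4)) OR x2   — eliminate IMPLIES
≡ NOT (NOT x4 OR NOT NOT x3 OR x4) OR x2   — eliminate IMPLIES
≡ (NOT NOT x4 AND NOT NOT NOT x3 AND NOT x4) OR x2   — De Morgan
≡ (x4 AND NOT NOT NOT x3 AND NOT x4) OR x2   — double negation
≡ (x4 AND NOT x3 AND NOT x4) OR x2   — double negation
≡ (x4 OR x2) AND (NOT x3 OR x2) AND (NOT x4 OR x2)   — distribute OR over AND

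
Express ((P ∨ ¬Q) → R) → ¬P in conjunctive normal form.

((P ∨ ¬Q) → R) → ¬P
≡ ¬((P ∨ ¬Q) → R) ∨ ¬P   [eliminate →]
≡ ¬(¬(P ∨ ¬Q) ∨ R) ∨ ¬P   [eliminate →]
≡ (¬¬(P ∨ ¬Q) ∧ ¬R) ∨ ¬P   [De Morgan]
≡ ((P ∨ ¬Q) ∧ ¬R) ∨ ¬P   [double negation]
≡ (P ∨ ¬Q ∨ ¬P) ∧ (¬R ∨ ¬P)   [distribute ∨ over ∧]
≡ ¬R ∨ ¬P   [simplify]

¬R ∨ ¬P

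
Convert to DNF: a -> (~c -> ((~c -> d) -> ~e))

~a | c | (~c & ~d) | ~e

a -> (~c -> ((~c -> d) -> ~e))
≡ ~a | (~c -> ((~c -> d) -> ~e))   [eliminate ->]
≡ ~a | ~~c | ((~c -> d) -> ~e)   [eliminate ->]
≡ ~a | ~~c | ~(~c -> d) | ~e   [eliminate ->]
≡ ~a | ~~c | ~(~~c | d) | ~e   [eliminate ->]
≡ ~a | c | ~(~~c | d) | ~e   [double negation]
≡ ~a | c | (~~~c & ~d) | ~e   [De Morgan]
≡ ~a | c | (~c & ~d) | ~e   [double negation]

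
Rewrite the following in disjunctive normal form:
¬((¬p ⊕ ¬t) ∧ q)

¬((¬p ⊕ ¬t) ∧ q)
≡ ¬(((¬p ∧ ¬¬t) ∨ (¬¬p ∧ ¬t)) ∧ q)   [expand ⊕]
≡ ¬((¬p ∧ ¬¬t) ∨ (¬¬p ∧ ¬t)) ∨ ¬q   [De Morgan]
≡ (¬(¬p ∧ ¬¬t) ∧ ¬(¬¬p ∧ ¬t)) ∨ ¬q   [De Morgan]
≡ ((¬¬p ∨ ¬¬¬t) ∧ ¬(¬¬p ∧ ¬t)) ∨ ¬q   [De Morgan]
≡ ((p ∨ ¬¬¬t) ∧ ¬(¬¬p ∧ ¬t)) ∨ ¬q   [double negation]
≡ ((p ∨ ¬t) ∧ ¬(¬¬p ∧ ¬t)) ∨ ¬q   [double negation]
≡ ((p ∨ ¬t) ∧ (¬¬¬p ∨ ¬¬t)) ∨ ¬q   [De Morgan]
≡ ((p ∨ ¬t) ∧ (¬p ∨ ¬¬t)) ∨ ¬q   [double negation]
≡ ((p ∨ ¬t) ∧ (¬p ∨ t)) ∨ ¬q   [double negation]
≡ (p ∧ ¬p) ∨ (p ∧ t) ∨ (¬t ∧ ¬p) ∨ (¬t ∧ t) ∨ ¬q   [distribute ∧ over ∨]
≡ (p ∧ t) ∨ (¬t ∧ ¬p) ∨ ¬q   [simplify]

(p ∧ t) ∨ (¬t ∧ ¬p) ∨ ¬q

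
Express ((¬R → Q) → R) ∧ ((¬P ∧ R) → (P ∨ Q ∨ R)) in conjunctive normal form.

¬Q ∨ R

((¬R → Q) → R) ∧ ((¬P ∧ R) → (P ∨ Q ∨ R))
⇔ (¬(¬R → Q) ∨ R) ∧ ((¬P ∧ R) → (P ∨ Q ∨ R))   (eliminate →)
⇔ (¬(¬¬R ∨ Q) ∨ R) ∧ ((¬P ∧ R) → (P ∨ Q ∨ R))   (eliminate →)
⇔ (¬(¬¬R ∨ Q) ∨ R) ∧ (¬(¬P ∧ R) ∨ P ∨ Q ∨ R)   (eliminate →)
⇔ ((¬¬¬R ∧ ¬Q) ∨ R) ∧ (¬(¬P ∧ R) ∨ P ∨ Q ∨ R)   (De Morgan)
⇔ ((¬R ∧ ¬Q) ∨ R) ∧ (¬(¬P ∧ R) ∨ P ∨ Q ∨ R)   (double negation)
⇔ ((¬R ∧ ¬Q) ∨ R) ∧ (¬¬P ∨ ¬R ∨ P ∨ Q ∨ R)   (De Morgan)
⇔ ((¬R ∧ ¬Q) ∨ R) ∧ (P ∨ ¬R ∨ P ∨ Q ∨ R)   (double negation)
⇔ (¬R ∨ R) ∧ (¬Q ∨ R) ∧ (P ∨ ¬R ∨ P ∨ Q ∨ R)   (distribute ∨ over ∧)
⇔ ¬Q ∨ R   (simplify)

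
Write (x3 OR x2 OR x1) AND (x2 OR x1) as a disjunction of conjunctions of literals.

(x3 OR x2 OR x1) AND (x2 OR x1)
≡ (x3 AND x2) OR (x3 AND x1) OR (x2 AND x2) OR (x2 AND x1) OR (x1 AND x2) OR (x1 AND x1)   [distribute AND over OR]
≡ x2 OR x1   [simplify]

x2 OR x1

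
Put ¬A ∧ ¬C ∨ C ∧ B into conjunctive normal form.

¬A ∧ ¬C ∨ C ∧ B
⇔ (¬A ∨ C) ∧ (¬A ∨ B) ∧ (¬C ∨ C) ∧ (¬C ∨ B)   [distribute ∨ over ∧]
⇔ (¬A ∨ C) ∧ (¬A ∨ B) ∧ (¬C ∨ B)   [simplify]

(¬A ∨ C) ∧ (¬A ∨ B) ∧ (¬C ∨ B)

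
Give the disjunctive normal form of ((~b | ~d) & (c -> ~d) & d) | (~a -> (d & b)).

((~b | ~d) & (c -> ~d) & d) | (~a -> (d & b))
≡ ((~b | ~d) & (~c | ~d) & d) | (~a -> (d & b))   [eliminate ->]
≡ ((~b | ~d) & (~c | ~d) & d) | ~~a | (d & b)   [eliminate ->]
≡ ((~b | ~d) & (~c | ~d) & d) | a | (d & b)   [double negation]
≡ (~b & ~c & d) | (~b & ~d & d) | (~d & ~c & d) | (~d & ~d & d) | a | (d & b)   [distribute & over |]
≡ (~b & ~c & d) | a | (d & b)   [simplify]

(~b & ~c & d) | a | (d & b)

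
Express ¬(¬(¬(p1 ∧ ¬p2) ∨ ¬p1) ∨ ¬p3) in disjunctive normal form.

(¬p1 ∧ p3) ∨ (p2 ∧ p3)

¬(¬(¬(p1 ∧ ¬p2) ∨ ¬p1) ∨ ¬p3)
= ¬¬(¬(p1 ∧ ¬p2) ∨ ¬p1) ∧ ¬¬p3   [De Morgan]
= (¬(p1 ∧ ¬p2) ∨ ¬p1) ∧ ¬¬p3   [double negation]
= (¬p1 ∨ ¬¬p2 ∨ ¬p1) ∧ ¬¬p3   [De Morgan]
= (¬p1 ∨ p2 ∨ ¬p1) ∧ ¬¬p3   [double negation]
= (¬p1 ∨ p2 ∨ ¬p1) ∧ p3   [double negation]
= (¬p1 ∧ p3) ∨ (p2 ∧ p3) ∨ (¬p1 ∧ p3)   [distribute ∧ over ∨]
= (¬p1 ∧ p3) ∨ (p2 ∧ p3)   [simplify]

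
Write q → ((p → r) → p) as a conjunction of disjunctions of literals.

q → ((p → r) → p)
≡ ¬q ∨ ((p → r) → p)   (eliminate →)
≡ ¬q ∨ ¬(p → r) ∨ p   (eliminate →)
≡ ¬q ∨ ¬(¬p ∨ r) ∨ p   (eliminate →)
≡ ¬q ∨ ¬¬p ∧ ¬r ∨ p   (De Morgan)
≡ ¬q ∨ p ∧ ¬r ∨ p   (double negation)
≡ (¬q ∨ p ∨ p) ∧ (¬q ∨ ¬r ∨ p)   (distribute ∨ over ∧)
≡ ¬q ∨ p   (simplify)

¬q ∨ p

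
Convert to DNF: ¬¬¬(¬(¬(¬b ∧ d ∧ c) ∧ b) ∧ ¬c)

¬¬¬(¬(¬(¬b ∧ d ∧ c) ∧ b) ∧ ¬c)
≡ ¬(¬(¬(¬b ∧ d ∧ c) ∧ b) ∧ ¬c)   [double negation]
≡ ¬¬(¬(¬b ∧ d ∧ c) ∧ b) ∨ ¬¬c   [De Morgan]
≡ (¬(¬b ∧ d ∧ c) ∧ b) ∨ ¬¬c   [double negation]
≡ ((¬¬b ∨ ¬d ∨ ¬c) ∧ b) ∨ ¬¬c   [De Morgan]
≡ ((b ∨ ¬d ∨ ¬c) ∧ b) ∨ ¬¬c   [double negation]
≡ ((b ∨ ¬d ∨ ¬c) ∧ b) ∨ c   [double negation]
≡ (b ∧ b) ∨ (¬d ∧ b) ∨ (¬c ∧ b) ∨ c   [distribute ∧ over ∨]
≡ b ∨ c   [simplify]

b ∨ c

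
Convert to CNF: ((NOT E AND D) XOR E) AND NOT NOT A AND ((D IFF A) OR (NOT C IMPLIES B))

(D OR E) AND A AND (NOT A OR D OR C OR B)

((NOT E AND D) XOR E) AND NOT NOT A AND ((D IFF A) OR (NOT C IMPLIES B))
= ((NOT E AND D) OR E) AND NOT (NOT E AND D AND E) AND NOT NOT A AND ((D IFF A) OR (NOT C IMPLIES B))   [expand XOR]
= ((NOT E AND D) OR E) AND NOT (NOT E AND D AND E) AND NOT NOT A AND (((D IMPLIES A) AND (A IMPLIES D)) OR (NOT C IMPLIES B))   [eliminate IFF]
= ((NOT E AND D) OR E) AND NOT (NOT E AND D AND E) AND NOT NOT A AND (((NOT D OR A) AND (A IMPLIES D)) OR (NOT C IMPLIES B))   [eliminate IMPLIES]
= ((NOT E AND D) OR E) AND NOT (NOT E AND D AND E) AND NOT NOT A AND (((NOT D OR A) AND (NOT A OR D)) OR (NOT C IMPLIES B))   [eliminate IMPLIES]
= ((NOT E AND D) OR E) AND NOT (NOT E AND D AND E) AND NOT NOT A AND (((NOT D OR A) AND (NOT A OR D)) OR NOT NOT C OR B)   [eliminate IMPLIES]
= ((NOT E AND D) OR E) AND (NOT NOT E OR NOT D OR NOT E) AND NOT NOT A AND (((NOT D OR A) AND (NOT A OR D)) OR NOT NOT C OR B)   [De Morgan]
= ((NOT E AND D) OR E) AND (E OR NOT D OR NOT E) AND NOT NOT A AND (((NOT D OR A) AND (NOT A OR D)) OR NOT NOT C OR B)   [double negation]
= ((NOT E AND D) OR E) AND (E OR NOT D OR NOT E) AND A AND (((NOT D OR A) AND (NOT A OR D)) OR NOT NOT C OR B)   [double negation]
= ((NOT E AND D) OR E) AND (E OR NOT D OR NOT E) AND A AND (((NOT D OR A) AND (NOT A OR D)) OR C OR B)   [double negation]
= (NOT E OR E) AND (D OR E) AND (E OR NOT D OR NOT E) AND A AND (NOT D OR A OR C OR B) AND (NOT A OR D OR C OR B)   [distribute OR over AND]
= (D OR E) AND A AND (NOT A OR D OR C OR B)   [simplify]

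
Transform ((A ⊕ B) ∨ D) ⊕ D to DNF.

(A ∧ ¬B ∧ ¬D) ∨ (¬A ∧ B ∧ ¬D)

((A ⊕ B) ∨ D) ⊕ D
≡ (((A ⊕ B) ∨ D) ∧ ¬D) ∨ (¬((A ⊕ B) ∨ D) ∧ D)   (expand ⊕)
≡ (((A ∧ ¬B) ∨ (¬A ∧ B) ∨ D) ∧ ¬D) ∨ (¬((A ⊕ B) ∨ D) ∧ D)   (expand ⊕)
≡ (((A ∧ ¬B) ∨ (¬A ∧ B) ∨ D) ∧ ¬D) ∨ (¬((A ∧ ¬B) ∨ (¬A ∧ B) ∨ D) ∧ D)   (expand ⊕)
≡ (((A ∧ ¬B) ∨ (¬A ∧ B) ∨ D) ∧ ¬D) ∨ (¬(A ∧ ¬B) ∧ ¬(¬A ∧ B) ∧ ¬D ∧ D)   (De Morgan)
≡ (((A ∧ ¬B) ∨ (¬A ∧ B) ∨ D) ∧ ¬D) ∨ ((¬A ∨ ¬¬B) ∧ ¬(¬A ∧ B) ∧ ¬D ∧ D)   (De Morgan)
≡ (((A ∧ ¬B) ∨ (¬A ∧ B) ∨ D) ∧ ¬D) ∨ ((¬A ∨ B) ∧ ¬(¬A ∧ B) ∧ ¬D ∧ D)   (double negation)
≡ (((A ∧ ¬B) ∨ (¬A ∧ B) ∨ D) ∧ ¬D) ∨ ((¬A ∨ B) ∧ (¬¬A ∨ ¬B) ∧ ¬D ∧ D)   (De Morgan)
≡ (((A ∧ ¬B) ∨ (¬A ∧ B) ∨ D) ∧ ¬D) ∨ ((¬A ∨ B) ∧ (A ∨ ¬B) ∧ ¬D ∧ D)   (double negation)
≡ (A ∧ ¬B ∧ ¬D) ∨ (¬A ∧ B ∧ ¬D) ∨ (D ∧ ¬D) ∨ (¬A ∧ A ∧ ¬D ∧ D) ∨ (¬A ∧ ¬B ∧ ¬D ∧ D) ∨ (B ∧ A ∧ ¬D ∧ D) ∨ (B ∧ ¬B ∧ ¬D ∧ D)   (distribute ∧ over ∨)
≡ (A ∧ ¬B ∧ ¬D) ∨ (¬A ∧ B ∧ ¬D)   (simplify)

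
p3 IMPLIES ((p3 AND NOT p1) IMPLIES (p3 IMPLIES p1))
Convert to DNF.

NOT p3 OR p1

p3 IMPLIES ((p3 AND NOT p1) IMPLIES (p3 IMPLIES p1))
⇔ NOT p3 OR ((p3 AND NOT p1) IMPLIES (p3 IMPLIES p1))   [eliminate IMPLIES]
⇔ NOT p3 OR NOT (p3 AND NOT p1) OR (p3 IMPLIES p1)   [eliminate IMPLIES]
⇔ NOT p3 OR NOT (p3 AND NOT p1) OR NOT p3 OR p1   [eliminate IMPLIES]
⇔ NOT p3 OR NOT p3 OR NOT NOT p1 OR NOT p3 OR p1   [De Morgan]
⇔ NOT p3 OR NOT p3 OR p1 OR NOT p3 OR p1   [double negation]
⇔ NOT p3 OR p1   [simplify]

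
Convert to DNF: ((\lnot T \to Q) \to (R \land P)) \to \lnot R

((\lnot T \to Q) \to (R \land P)) \to \lnot R
≡ \lnot ((\lnot T \to Q) \to (R \land P)) \lor \lnot R   (eliminate \to)
≡ \lnot (\lnot (\lnot T \to Q) \lor (R \land P)) \lor \lnot R   (eliminate \to)
≡ \lnot (\lnot (\lnot \lnot T \lor Q) \lor (R \land P)) \lor \lnot R   (eliminate \to)
≡ (\lnot \lnot (\lnot \lnot T \lor Q) \land \lnot (R \land P)) \lor \lnot R   (De Morgan)
≡ ((\lnot \lnot T \lor Q) \land \lnot (R \land P)) \lor \lnot R   (double negation)
≡ ((T \lor Q) \land \lnot (R \land P)) \lor \lnot R   (double negation)
≡ ((T \lor Q) \land (\lnot R \lor \lnot P)) \lor \lnot R   (De Morgan)
≡ (T \land \lnot R) \lor (T \land \lnot P) \lor (Q \land \lnot R) \lor (Q \land \lnot P) \lor \lnot R   (distribute \land over \lor)
≡ (T \land \lnot P) \lor (Q \land \lnot P) \lor \lnot R   (simplify)

(T \land \lnot P) \lor (Q \land \lnot P) \lor \lnot R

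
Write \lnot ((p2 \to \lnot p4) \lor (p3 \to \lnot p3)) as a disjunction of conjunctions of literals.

p2 \land p4 \land p3

\lnot ((p2 \to \lnot p4) \lor (p3 \to \lnot p3))
≡ \lnot (\lnot p2 \lor \lnot p4 \lor (p3 \to \lnot p3))
≡ \lnot (\lnot p2 \lor \lnot p4 \lor \lnot p3 \lor \lnot p3)
≡ \lnot \lnot p2 \land \lnot \lnot p4 \land \lnot \lnot p3 \land \lnot \lnot p3
≡ p2 \land \lnot \lnot p4 \land \lnot \lnot p3 \land \lnot \lnot p3
≡ p2 \land p4 \land \lnot \lnot p3 \land \lnot \lnot p3
≡ p2 \land p4 \land p3 \land \lnot \lnot p3
≡ p2 \land p4 \land p3 \land p3
≡ p2 \land p4 \land p3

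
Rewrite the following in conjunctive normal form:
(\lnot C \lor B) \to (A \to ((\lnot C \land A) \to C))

(\lnot C \lor B) \to (A \to ((\lnot C \land A) \to C))
⇔ \lnot (\lnot C \lor B) \lor (A \to ((\lnot C \land A) \to C))   (eliminate \to)
⇔ \lnot (\lnot C \lor B) \lor \lnot A \lor ((\lnot C \land A) \to C)   (eliminate \to)
⇔ \lnot (\lnot C \lor B) \lor \lnot A \lor \lnot (\lnot C \land A) \lor C   (eliminate \to)
⇔ (\lnot \lnot C \land \lnot B) \lor \lnot A \lor \lnot (\lnot C \land A) \lor C   (De Morgan)
⇔ (C \land \lnot B) \lor \lnot A \lor \lnot (\lnot C \land A) \lor C   (double negation)
⇔ (C \land \lnot B) \lor \lnot A \lor \lnot \lnot C \lor \lnot A \lor C   (De Morgan)
⇔ (C \land \lnot B) \lor \lnot A \lor C \lor \lnot A \lor C   (double negation)
⇔ (C \lor \lnot A \lor C \lor \lnot A \lor C) \land (\lnot B \lor \lnot A \lor C \lor \lnot A \lor C)   (distribute \lor over \land)
⇔ C \lor \lnot A   (simplify)

C \lor \lnot A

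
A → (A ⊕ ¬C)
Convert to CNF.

¬A ∨ C

A → (A ⊕ ¬C)
⇔ ¬A ∨ (A ⊕ ¬C)
⇔ ¬A ∨ ((A ∨ ¬C) ∧ ¬(A ∧ ¬C))
⇔ ¬A ∨ ((A ∨ ¬C) ∧ (¬A ∨ ¬¬C))
⇔ ¬A ∨ ((A ∨ ¬C) ∧ (¬A ∨ C))
⇔ (¬A ∨ A ∨ ¬C) ∧ (¬A ∨ ¬A ∨ C)
⇔ ¬A ∨ C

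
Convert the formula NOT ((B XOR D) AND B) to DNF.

NOT ((B XOR D) AND B)
= NOT (((B AND NOT D) OR (NOT B AND D)) AND B)   [expand XOR]
= NOT ((B AND NOT D) OR (NOT B AND D)) OR NOT B   [De Morgan]
= (NOT (B AND NOT D) AND NOT (NOT B AND D)) OR NOT B   [De Morgan]
= ((NOT B OR NOT NOT D) AND NOT (NOT B AND D)) OR NOT B   [De Morgan]
= ((NOT B OR D) AND NOT (NOT B AND D)) OR NOT B   [double negation]
= ((NOT B OR D) AND (NOT NOT B OR NOT D)) OR NOT B   [De Morgan]
= ((NOT B OR D) AND (B OR NOT D)) OR NOT B   [double negation]
= (NOT B AND B) OR (NOT B AND NOT D) OR (D AND B) OR (D AND NOT D) OR NOT B   [distribute AND over OR]
= (D AND B) OR NOT B   [simplify]

(D AND B) OR NOT B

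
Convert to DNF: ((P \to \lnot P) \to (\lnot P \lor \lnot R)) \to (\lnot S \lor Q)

\lnot S \lor Q

((P \to \lnot P) \to (\lnot P \lor \lnot R)) \to (\lnot S \lor Q)
≡ \lnot ((P \to \lnot P) \to (\lnot P \lor \lnot R)) \lor \lnot S \lor Q   (eliminate \to)
≡ \lnot (\lnot (P \to \lnot P) \lor \lnot P \lor \lnot R) \lor \lnot S \lor Q   (eliminate \to)
≡ \lnot (\lnot (\lnot P \lor \lnot P) \lor \lnot P \lor \lnot R) \lor \lnot S \lor Q   (eliminate \to)
≡ (\lnot \lnot (\lnot P \lor \lnot P) \land \lnot \lnot P \land \lnot \lnot R) \lor \lnot S \lor Q   (De Morgan)
≡ ((\lnot P \lor \lnot P) \land \lnot \lnot P \land \lnot \lnot R) \lor \lnot S \lor Q   (double negation)
≡ ((\lnot P \lor \lnot P) \land P \land \lnot \lnot R) \lor \lnot S \lor Q   (double negation)
≡ ((\lnot P \lor \lnot P) \land P \land R) \lor \lnot S \lor Q   (double negation)
≡ (\lnot P \land P \land R) \lor (\lnot P \land P \land R) \lor \lnot S \lor Q   (distribute \land over \lor)
≡ \lnot S \lor Q   (simplify)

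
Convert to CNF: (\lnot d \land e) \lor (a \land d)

(\lnot d \lor a) \land (e \lor a) \land (e \lor d)

(\lnot d \land e) \lor (a \land d)
≡ (\lnot d \lor a) \land (\lnot d \lor d) \land (e \lor a) \land (e \lor d)
≡ (\lnot d \lor a) \land (e \lor a) \land (e \lor d)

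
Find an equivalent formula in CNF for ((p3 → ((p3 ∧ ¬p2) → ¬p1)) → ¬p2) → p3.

((p3 → ((p3 ∧ ¬p2) → ¬p1)) → ¬p2) → p3
≡ ¬((p3 → ((p3 ∧ ¬p2) → ¬p1)) → ¬p2) ∨ p3   (eliminate →)
≡ ¬(¬(p3 → ((p3 ∧ ¬p2) → ¬p1)) ∨ ¬p2) ∨ p3   (eliminate →)
≡ ¬(¬(¬p3 ∨ ((p3 ∧ ¬p2) → ¬p1)) ∨ ¬p2) ∨ p3   (eliminate →)
≡ ¬(¬(¬p3 ∨ ¬(p3 ∧ ¬p2) ∨ ¬p1) ∨ ¬p2) ∨ p3   (eliminate →)
≡ (¬¬(¬p3 ∨ ¬(p3 ∧ ¬p2) ∨ ¬p1) ∧ ¬¬p2) ∨ p3   (De Morgan)
≡ ((¬p3 ∨ ¬(p3 ∧ ¬p2) ∨ ¬p1) ∧ ¬¬p2) ∨ p3   (double negation)
≡ ((¬p3 ∨ ¬p3 ∨ ¬¬p2 ∨ ¬p1) ∧ ¬¬p2) ∨ p3   (De Morgan)
≡ ((¬p3 ∨ ¬p3 ∨ p2 ∨ ¬p1) ∧ ¬¬p2) ∨ p3   (double negation)
≡ ((¬p3 ∨ ¬p3 ∨ p2 ∨ ¬p1) ∧ p2) ∨ p3   (double negation)
≡ (¬p3 ∨ ¬p3 ∨ p2 ∨ ¬p1 ∨ p3) ∧ (p2 ∨ p3)   (distribute ∨ over ∧)
≡ p2 ∨ p3   (simplify)

p2 ∨ p3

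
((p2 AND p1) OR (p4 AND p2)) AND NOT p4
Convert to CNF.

((p2 AND p1) OR (p4 AND p2)) AND NOT p4
≡ (p2 OR p4) AND (p2 OR p2) AND (p1 OR p4) AND (p1 OR p2) AND NOT p4   [distribute OR over AND]
≡ p2 AND (p1 OR p4) AND NOT p4   [simplify]

p2 AND (p1 OR p4) AND NOT p4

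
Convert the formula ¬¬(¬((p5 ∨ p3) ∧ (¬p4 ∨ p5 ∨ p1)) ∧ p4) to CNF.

¬p5 ∧ (¬p3 ∨ ¬p1) ∧ p4

¬¬(¬((p5 ∨ p3) ∧ (¬p4 ∨ p5 ∨ p1)) ∧ p4)
≡ ¬((p5 ∨ p3) ∧ (¬p4 ∨ p5 ∨ p1)) ∧ p4
≡ (¬(p5 ∨ p3) ∨ ¬(¬p4 ∨ p5 ∨ p1)) ∧ p4
≡ (¬p5 ∧ ¬p3 ∨ ¬(¬p4 ∨ p5 ∨ p1)) ∧ p4
≡ (¬p5 ∧ ¬p3 ∨ ¬¬p4 ∧ ¬p5 ∧ ¬p1) ∧ p4
≡ (¬p5 ∧ ¬p3 ∨ p4 ∧ ¬p5 ∧ ¬p1) ∧ p4
≡ (¬p5 ∨ p4) ∧ (¬p5 ∨ ¬p5) ∧ (¬p5 ∨ ¬p1) ∧ (¬p3 ∨ p4) ∧ (¬p3 ∨ ¬p5) ∧ (¬p3 ∨ ¬p1) ∧ p4
≡ ¬p5 ∧ (¬p3 ∨ ¬p1) ∧ p4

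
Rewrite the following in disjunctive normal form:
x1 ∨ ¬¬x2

x1 ∨ ¬¬x2
⇔ x1 ∨ x2   [double negation]

x1 ∨ x2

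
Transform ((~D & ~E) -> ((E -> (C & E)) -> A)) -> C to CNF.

(~D | C) & (~E | C) & (~A | C)

((~D & ~E) -> ((E -> (C & E)) -> A)) -> C
⇔ ~((~D & ~E) -> ((E -> (C & E)) -> A)) | C   (eliminate ->)
⇔ ~(~(~D & ~E) | ((E -> (C & E)) -> A)) | C   (eliminate ->)
⇔ ~(~(~D & ~E) | ~(E -> (C & E)) | A) | C   (eliminate ->)
⇔ ~(~(~D & ~E) | ~(~E | (C & E)) | A) | C   (eliminate ->)
⇔ (~~(~D & ~E) & ~~(~E | (C & E)) & ~A) | C   (De Morgan)
⇔ (~D & ~E & ~~(~E | (C & E)) & ~A) | C   (double negation)
⇔ (~D & ~E & (~E | (C & E)) & ~A) | C   (double negation)
⇔ (~D | C) & (~E | C) & (~E | C | C) & (~E | E | C) & (~A | C)   (distribute | over &)
⇔ (~D | C) & (~E | C) & (~A | C)   (simplify)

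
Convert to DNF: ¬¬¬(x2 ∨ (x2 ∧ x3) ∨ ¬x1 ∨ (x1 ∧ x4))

¬¬¬(x2 ∨ (x2 ∧ x3) ∨ ¬x1 ∨ (x1 ∧ x4))
⇔ ¬(x2 ∨ (x2 ∧ x3) ∨ ¬x1 ∨ (x1 ∧ x4))   [double negation]
⇔ ¬x2 ∧ ¬(x2 ∧ x3) ∧ ¬¬x1 ∧ ¬(x1 ∧ x4)   [De Morgan]
⇔ ¬x2 ∧ (¬x2 ∨ ¬x3) ∧ ¬¬x1 ∧ ¬(x1 ∧ x4)   [De Morgan]
⇔ ¬x2 ∧ (¬x2 ∨ ¬x3) ∧ x1 ∧ ¬(x1 ∧ x4)   [double negation]
⇔ ¬x2 ∧ (¬x2 ∨ ¬x3) ∧ x1 ∧ (¬x1 ∨ ¬x4)   [De Morgan]
⇔ (¬x2 ∧ ¬x2 ∧ x1 ∧ ¬x1) ∨ (¬x2 ∧ ¬x2 ∧ x1 ∧ ¬x4) ∨ (¬x2 ∧ ¬x3 ∧ x1 ∧ ¬x1) ∨ (¬x2 ∧ ¬x3 ∧ x1 ∧ ¬x4)   [distribute ∧ over ∨]
⇔ ¬x2 ∧ x1 ∧ ¬x4   [simplify]

¬x2 ∧ x1 ∧ ¬x4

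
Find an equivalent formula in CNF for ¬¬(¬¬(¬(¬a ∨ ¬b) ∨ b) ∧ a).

¬¬(¬¬(¬(¬a ∨ ¬b) ∨ b) ∧ a)
= ¬¬(¬(¬a ∨ ¬b) ∨ b) ∧ a   [double negation]
= (¬(¬a ∨ ¬b) ∨ b) ∧ a   [double negation]
= (¬¬a ∧ ¬¬b ∨ b) ∧ a   [De Morgan]
= (a ∧ ¬¬b ∨ b) ∧ a   [double negation]
= (a ∧ b ∨ b) ∧ a   [double negation]
= (a ∨ b) ∧ (b ∨ b) ∧ a   [distribute ∨ over ∧]
= b ∧ a   [simplify]

b ∧ a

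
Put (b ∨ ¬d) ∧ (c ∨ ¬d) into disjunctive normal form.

(b ∨ ¬d) ∧ (c ∨ ¬d)
⇔ (b ∧ c) ∨ (b ∧ ¬d) ∨ (¬d ∧ c) ∨ (¬d ∧ ¬d)
⇔ (b ∧ c) ∨ ¬d

(b ∧ c) ∨ ¬d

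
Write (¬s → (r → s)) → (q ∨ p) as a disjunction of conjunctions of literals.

(¬s ∧ r) ∨ q ∨ p

(¬s → (r → s)) → (q ∨ p)
≡ ¬(¬s → (r → s)) ∨ q ∨ p
≡ ¬(¬¬s ∨ (r → s)) ∨ q ∨ p
≡ ¬(¬¬s ∨ ¬r ∨ s) ∨ q ∨ p
≡ (¬¬¬s ∧ ¬¬r ∧ ¬s) ∨ q ∨ p
≡ (¬s ∧ ¬¬r ∧ ¬s) ∨ q ∨ p
≡ (¬s ∧ r ∧ ¬s) ∨ q ∨ p
≡ (¬s ∧ r) ∨ q ∨ p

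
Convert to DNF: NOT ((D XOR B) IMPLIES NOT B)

NOT ((D XOR B) IMPLIES NOT B)
⇔ NOT (NOT (D XOR B) OR NOT B)   — eliminate IMPLIES
⇔ NOT (NOT ((D AND NOT B) OR (NOT D AND B)) OR NOT B)   — expand XOR
⇔ NOT NOT ((D AND NOT B) OR (NOT D AND B)) AND NOT NOT B   — De Morgan
⇔ ((D AND NOT B) OR (NOT D AND B)) AND NOT NOT B   — double negation
⇔ ((D AND NOT B) OR (NOT D AND B)) AND B   — double negation
⇔ (D AND NOT B AND B) OR (NOT D AND B AND B)   — distribute AND over OR
⇔ NOT D AND B   — simplify

NOT D AND B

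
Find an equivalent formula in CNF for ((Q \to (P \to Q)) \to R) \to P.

((Q \to (P \to Q)) \to R) \to P
≡ \lnot ((Q \to (P \to Q)) \to R) \lor P   [eliminate \to]
≡ \lnot (\lnot (Q \to (P \to Q)) \lor R) \lor P   [eliminate \to]
≡ \lnot (\lnot (\lnot Q \lor (P \to Q)) \lor R) \lor P   [eliminate \to]
≡ \lnot (\lnot (\lnot Q \lor \lnot P \lor Q) \lor R) \lor P   [eliminate \to]
≡ (\lnot \lnot (\lnot Q \lor \lnot P \lor Q) \land \lnot R) \lor P   [De Morgan]
≡ ((\lnot Q \lor \lnot P \lor Q) \land \lnot R) \lor P   [double negation]
≡ (\lnot Q \lor \lnot P \lor Q \lor P) \land (\lnot R \lor P)   [distribute \lor over \land]
≡ \lnot R \lor P   [simplify]

\lnot R \lor P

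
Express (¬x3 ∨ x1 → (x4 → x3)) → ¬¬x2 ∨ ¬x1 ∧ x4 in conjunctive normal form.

(x4 ∨ x2) ∧ (¬x3 ∨ x2 ∨ ¬x1)

(¬x3 ∨ x1 → (x4 → x3)) → ¬¬x2 ∨ ¬x1 ∧ x4
= ¬(¬x3 ∨ x1 → (x4 → x3)) ∨ ¬¬x2 ∨ ¬x1 ∧ x4   [eliminate →]
= ¬(¬(¬x3 ∨ x1) ∨ (x4 → x3)) ∨ ¬¬x2 ∨ ¬x1 ∧ x4   [eliminate →]
= ¬(¬(¬x3 ∨ x1) ∨ ¬x4 ∨ x3) ∨ ¬¬x2 ∨ ¬x1 ∧ x4   [eliminate →]
= ¬¬(¬x3 ∨ x1) ∧ ¬¬x4 ∧ ¬x3 ∨ ¬¬x2 ∨ ¬x1 ∧ x4   [De Morgan]
= (¬x3 ∨ x1) ∧ ¬¬x4 ∧ ¬x3 ∨ ¬¬x2 ∨ ¬x1 ∧ x4   [double negation]
= (¬x3 ∨ x1) ∧ x4 ∧ ¬x3 ∨ ¬¬x2 ∨ ¬x1 ∧ x4   [double negation]
= (¬x3 ∨ x1) ∧ x4 ∧ ¬x3 ∨ x2 ∨ ¬x1 ∧ x4   [double negation]
= (¬x3 ∨ x1 ∨ x2 ∨ ¬x1) ∧ (¬x3 ∨ x1 ∨ x2 ∨ x4) ∧ (x4 ∨ x2 ∨ ¬x1) ∧ (x4 ∨ x2 ∨ x4) ∧ (¬x3 ∨ x2 ∨ ¬x1) ∧ (¬x3 ∨ x2 ∨ x4)   [distribute ∨ over ∧]
= (x4 ∨ x2) ∧ (¬x3 ∨ x2 ∨ ¬x1)   [simplify]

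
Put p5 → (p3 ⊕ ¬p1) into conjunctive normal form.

p5 → (p3 ⊕ ¬p1)
≡ ¬p5 ∨ (p3 ⊕ ¬p1)   [eliminate →]
≡ ¬p5 ∨ ((p3 ∨ ¬p1) ∧ ¬(p3 ∧ ¬p1))   [expand ⊕]
≡ ¬p5 ∨ ((p3 ∨ ¬p1) ∧ (¬p3 ∨ ¬¬p1))   [De Morgan]
≡ ¬p5 ∨ ((p3 ∨ ¬p1) ∧ (¬p3 ∨ p1))   [double negation]
≡ (¬p5 ∨ p3 ∨ ¬p1) ∧ (¬p5 ∨ ¬p3 ∨ p1)   [distribute ∨ over ∧]

(¬p5 ∨ p3 ∨ ¬p1) ∧ (¬p5 ∨ ¬p3 ∨ p1)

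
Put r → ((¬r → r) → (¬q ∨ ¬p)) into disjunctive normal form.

¬r ∨ ¬q ∨ ¬p

r → ((¬r → r) → (¬q ∨ ¬p))
= ¬r ∨ ((¬r → r) → (¬q ∨ ¬p))
= ¬r ∨ ¬(¬r → r) ∨ ¬q ∨ ¬p
= ¬r ∨ ¬(¬¬r ∨ r) ∨ ¬q ∨ ¬p
= ¬r ∨ (¬¬¬r ∧ ¬r) ∨ ¬q ∨ ¬p
= ¬r ∨ (¬r ∧ ¬r) ∨ ¬q ∨ ¬p
= ¬r ∨ ¬q ∨ ¬p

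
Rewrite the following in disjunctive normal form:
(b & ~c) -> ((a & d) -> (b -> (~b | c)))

(b & ~c) -> ((a & d) -> (b -> (~b | c)))
≡ ~(b & ~c) | ((a & d) -> (b -> (~b | c)))   (eliminate ->)
≡ ~(b & ~c) | ~(a & d) | (b -> (~b | c))   (eliminate ->)
≡ ~(b & ~c) | ~(a & d) | ~b | ~b | c   (eliminate ->)
≡ ~b | ~~c | ~(a & d) | ~b | ~b | c   (De Morgan)
≡ ~b | c | ~(a & d) | ~b | ~b | c   (double negation)
≡ ~b | c | ~a | ~d | ~b | ~b | c   (De Morgan)
≡ ~b | c | ~a | ~d   (simplify)

~b | c | ~a | ~d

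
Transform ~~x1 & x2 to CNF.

~~x1 & x2
= x1 & x2   — double negation

x1 & x2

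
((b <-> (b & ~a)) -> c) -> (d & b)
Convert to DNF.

((b <-> (b & ~a)) -> c) -> (d & b)
≡ ~((b <-> (b & ~a)) -> c) | (d & b)   — eliminate ->
≡ ~(~(b <-> (b & ~a)) | c) | (d & b)   — eliminate ->
≡ ~(~((b -> (b & ~a)) & ((b & ~a) -> b)) | c) | (d & b)   — eliminate <->
≡ ~(~((~b | (b & ~a)) & ((b & ~a) -> b)) | c) | (d & b)   — eliminate ->
≡ ~(~((~b | (b & ~a)) & (~(b & ~a) | b)) | c) | (d & b)   — eliminate ->
≡ (~~((~b | (b & ~a)) & (~(b & ~a) | b)) & ~c) | (d & b)   — De Morgan
≡ ((~b | (b & ~a)) & (~(b & ~a) | b) & ~c) | (d & b)   — double negation
≡ ((~b | (b & ~a)) & (~b | ~~a | b) & ~c) | (d & b)   — De Morgan
≡ ((~b | (b & ~a)) & (~b | a | b) & ~c) | (d & b)   — double negation
≡ (~b & ~b & ~c) | (~b & a & ~c) | (~b & b & ~c) | (b & ~a & ~b & ~c) | (b & ~a & a & ~c) | (b & ~a & b & ~c) | (d & b)   — distribute & over |
≡ (~b & ~c) | (b & ~a & ~c) | (d & b)   — simplify

(~b & ~c) | (b & ~a & ~c) | (d & b)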